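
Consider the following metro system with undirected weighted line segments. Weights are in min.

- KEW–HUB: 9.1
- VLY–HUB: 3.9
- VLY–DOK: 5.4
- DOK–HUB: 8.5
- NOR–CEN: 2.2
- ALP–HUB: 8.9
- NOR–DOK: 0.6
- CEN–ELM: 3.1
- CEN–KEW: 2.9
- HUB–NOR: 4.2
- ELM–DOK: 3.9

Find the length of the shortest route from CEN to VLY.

Shortest distances from CEN:
CEN: 0
NOR: 2.2  (via CEN)
DOK: 2.8  (via NOR)
KEW: 2.9  (via CEN)
ELM: 3.1  (via CEN)
HUB: 6.4  (via NOR)
VLY: 8.2  (via DOK)
Shortest route: CEN–NOR–DOK–VLY = 8.2 min.

8.2 min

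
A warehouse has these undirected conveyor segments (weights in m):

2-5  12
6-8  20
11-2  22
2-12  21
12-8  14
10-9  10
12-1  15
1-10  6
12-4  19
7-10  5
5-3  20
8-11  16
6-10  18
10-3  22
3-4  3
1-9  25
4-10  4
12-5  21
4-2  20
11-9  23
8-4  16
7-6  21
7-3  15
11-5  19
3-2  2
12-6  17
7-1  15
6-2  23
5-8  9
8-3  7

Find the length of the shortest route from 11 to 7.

Running Dijkstra from 11:
11: 0
8: 16  (via 11)
5: 19  (via 11)
2: 22  (via 11)
3: 23  (via 8)
9: 23  (via 11)
4: 26  (via 3)
10: 30  (via 4)
12: 30  (via 8)
7: 35  (via 10)
Shortest route: 11–8–3–4–10–7 = 35 m.

35 m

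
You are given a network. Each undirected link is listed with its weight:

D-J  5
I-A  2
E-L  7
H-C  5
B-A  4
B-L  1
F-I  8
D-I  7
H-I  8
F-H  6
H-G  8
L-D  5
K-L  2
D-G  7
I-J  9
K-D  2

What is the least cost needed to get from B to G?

12

Enumerating some paths:
B → L → D → G: 1+5+7 = 13
B → L → K → D → G: 1+2+2+7 = 12
The minimum is 12 via B → L → K → D → G.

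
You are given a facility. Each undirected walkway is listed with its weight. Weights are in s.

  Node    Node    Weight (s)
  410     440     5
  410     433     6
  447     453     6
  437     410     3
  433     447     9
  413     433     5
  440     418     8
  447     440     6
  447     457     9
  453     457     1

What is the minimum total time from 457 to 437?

21 s

Settle nodes by increasing distance from 457:
457: 0
453: 1  (via 457)
447: 7  (via 453)
440: 13  (via 447)
433: 16  (via 447)
410: 18  (via 440)
418: 21  (via 440)
437: 21  (via 410)
Shortest route: 457 → 453 → 447 → 440 → 410 → 437 = 21 s.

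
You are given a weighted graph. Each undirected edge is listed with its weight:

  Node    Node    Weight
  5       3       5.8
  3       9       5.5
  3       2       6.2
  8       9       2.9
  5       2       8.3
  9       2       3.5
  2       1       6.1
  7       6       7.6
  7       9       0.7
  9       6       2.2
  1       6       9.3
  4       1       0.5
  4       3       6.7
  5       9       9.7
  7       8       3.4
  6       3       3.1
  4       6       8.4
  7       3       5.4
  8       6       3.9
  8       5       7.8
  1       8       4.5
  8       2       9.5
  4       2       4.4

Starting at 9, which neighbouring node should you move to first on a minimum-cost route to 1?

8

Compare a few routes:
9 - 2 - 1: 3.5+6.1 = 9.6
9 - 7 - 8 - 1: 0.7+3.4+4.5 = 8.6
9 - 2 - 4 - 1: 3.5+4.4+0.5 = 8.4
9 - 8 - 1: 2.9+4.5 = 7.4
The minimum is 7.4 via 9 - 8 - 1.
So from 9 the first move is to 8.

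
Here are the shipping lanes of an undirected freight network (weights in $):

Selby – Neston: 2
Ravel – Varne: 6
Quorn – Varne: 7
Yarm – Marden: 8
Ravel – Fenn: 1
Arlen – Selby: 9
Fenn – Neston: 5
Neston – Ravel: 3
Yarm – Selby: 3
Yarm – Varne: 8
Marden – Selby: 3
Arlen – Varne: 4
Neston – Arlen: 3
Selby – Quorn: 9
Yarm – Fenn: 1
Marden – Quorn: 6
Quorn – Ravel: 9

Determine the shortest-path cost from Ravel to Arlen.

Candidate routes:
Ravel–Fenn–Yarm–Selby–Neston–Arlen: 1+1+3+2+3 = 10
Ravel–Fenn–Neston–Arlen: 1+5+3 = 9
Ravel–Neston–Arlen: 3+3 = 6
The minimum is $6 via Ravel–Neston–Arlen.

$6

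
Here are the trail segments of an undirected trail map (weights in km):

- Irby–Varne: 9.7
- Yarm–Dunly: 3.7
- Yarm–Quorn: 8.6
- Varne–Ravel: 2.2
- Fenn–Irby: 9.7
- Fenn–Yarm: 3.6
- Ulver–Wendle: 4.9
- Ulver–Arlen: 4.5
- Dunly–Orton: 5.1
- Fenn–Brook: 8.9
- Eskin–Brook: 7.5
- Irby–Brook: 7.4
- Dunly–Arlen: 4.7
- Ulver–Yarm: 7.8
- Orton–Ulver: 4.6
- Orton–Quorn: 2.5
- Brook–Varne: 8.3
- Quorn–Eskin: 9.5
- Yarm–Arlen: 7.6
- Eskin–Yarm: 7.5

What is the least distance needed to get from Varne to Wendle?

33.5 km

Enumerating some paths:
Varne–Brook–Eskin–Yarm–Ulver–Wendle: 8.3+7.5+7.5+7.8+4.9 = 36
Varne–Brook–Fenn–Yarm–Ulver–Wendle: 8.3+8.9+3.6+7.8+4.9 = 33.5
Varne–Irby–Fenn–Yarm–Ulver–Wendle: 9.7+9.7+3.6+7.8+4.9 = 35.7
The minimum is 33.5 km via Varne–Brook–Fenn–Yarm–Ulver–Wendle.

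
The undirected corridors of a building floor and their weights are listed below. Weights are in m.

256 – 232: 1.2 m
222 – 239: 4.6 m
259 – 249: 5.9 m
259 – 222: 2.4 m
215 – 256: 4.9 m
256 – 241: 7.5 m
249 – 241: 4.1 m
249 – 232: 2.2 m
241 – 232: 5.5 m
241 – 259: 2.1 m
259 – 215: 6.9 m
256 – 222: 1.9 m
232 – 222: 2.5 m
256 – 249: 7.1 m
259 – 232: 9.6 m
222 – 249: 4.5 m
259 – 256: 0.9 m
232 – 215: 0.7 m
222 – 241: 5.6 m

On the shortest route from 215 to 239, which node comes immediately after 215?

Candidate routes:
215–232–222–239: 0.7+2.5+4.6 = 7.8
215–232–256–222–239: 0.7+1.2+1.9+4.6 = 8.4
Cheapest is 215–232–222–239 at 7.8 m.
So from 215 the first move is to 232.

232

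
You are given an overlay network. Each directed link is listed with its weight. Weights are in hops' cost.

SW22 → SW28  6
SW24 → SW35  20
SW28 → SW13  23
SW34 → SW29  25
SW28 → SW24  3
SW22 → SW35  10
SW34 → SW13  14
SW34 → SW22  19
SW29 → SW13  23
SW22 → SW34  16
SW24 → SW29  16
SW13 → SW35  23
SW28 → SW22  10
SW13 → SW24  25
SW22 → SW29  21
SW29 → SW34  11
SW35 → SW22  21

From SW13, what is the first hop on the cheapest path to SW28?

Candidate routes:
SW13 → SW24 → SW35 → SW22 → SW28: 25+20+21+6 = 72
SW13 → SW35 → SW22 → SW28: 23+21+6 = 50
Cheapest is SW13 → SW35 → SW22 → SW28 at 50 hops' cost.
So from SW13 the first move is to SW35.

SW35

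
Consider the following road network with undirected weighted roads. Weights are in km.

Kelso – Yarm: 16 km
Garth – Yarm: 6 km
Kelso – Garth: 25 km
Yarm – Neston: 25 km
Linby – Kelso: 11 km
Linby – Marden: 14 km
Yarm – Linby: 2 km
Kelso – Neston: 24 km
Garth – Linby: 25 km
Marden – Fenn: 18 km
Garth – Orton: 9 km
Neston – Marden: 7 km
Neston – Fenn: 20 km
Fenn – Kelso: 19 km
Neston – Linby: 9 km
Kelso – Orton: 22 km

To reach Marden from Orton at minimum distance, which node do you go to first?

Garth

Enumerating some paths:
Orton - Garth - Yarm - Linby - Marden: 9+6+2+14 = 31
Orton - Garth - Yarm - Linby - Neston - Marden: 9+6+2+9+7 = 33
The minimum is 31 km via Orton - Garth - Yarm - Linby - Marden.
So from Orton the first move is to Garth.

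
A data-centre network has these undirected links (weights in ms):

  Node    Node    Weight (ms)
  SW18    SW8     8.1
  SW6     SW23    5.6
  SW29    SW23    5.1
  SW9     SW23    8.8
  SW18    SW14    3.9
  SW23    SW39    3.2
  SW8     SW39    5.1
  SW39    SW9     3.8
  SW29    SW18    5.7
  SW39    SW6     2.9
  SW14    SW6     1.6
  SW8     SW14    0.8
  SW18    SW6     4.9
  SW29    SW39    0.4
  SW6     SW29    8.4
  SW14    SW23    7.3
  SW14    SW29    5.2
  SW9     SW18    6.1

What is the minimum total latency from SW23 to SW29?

3.6 ms

Running Dijkstra from SW23:
SW23: 0
SW39: 3.2  (via SW23)
SW29: 3.6  (via SW39)
Shortest route: SW23–SW39–SW29 = 3.6 ms.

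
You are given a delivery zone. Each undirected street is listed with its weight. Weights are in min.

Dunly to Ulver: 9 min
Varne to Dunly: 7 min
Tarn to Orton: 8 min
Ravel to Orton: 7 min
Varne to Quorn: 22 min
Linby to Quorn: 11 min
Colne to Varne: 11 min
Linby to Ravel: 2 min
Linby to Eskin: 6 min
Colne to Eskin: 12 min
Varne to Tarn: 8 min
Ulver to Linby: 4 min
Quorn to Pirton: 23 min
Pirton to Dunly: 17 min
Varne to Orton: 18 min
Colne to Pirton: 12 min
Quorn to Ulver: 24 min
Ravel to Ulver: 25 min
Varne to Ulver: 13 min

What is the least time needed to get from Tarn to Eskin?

23 min

Candidate routes:
Tarn–Varne–Ulver–Linby–Eskin: 8+13+4+6 = 31
Tarn–Varne–Colne–Eskin: 8+11+12 = 31
Tarn–Orton–Ravel–Linby–Eskin: 8+7+2+6 = 23
Tarn–Varne–Dunly–Ulver–Linby–Eskin: 8+7+9+4+6 = 34
The minimum is 23 min via Tarn–Orton–Ravel–Linby–Eskin.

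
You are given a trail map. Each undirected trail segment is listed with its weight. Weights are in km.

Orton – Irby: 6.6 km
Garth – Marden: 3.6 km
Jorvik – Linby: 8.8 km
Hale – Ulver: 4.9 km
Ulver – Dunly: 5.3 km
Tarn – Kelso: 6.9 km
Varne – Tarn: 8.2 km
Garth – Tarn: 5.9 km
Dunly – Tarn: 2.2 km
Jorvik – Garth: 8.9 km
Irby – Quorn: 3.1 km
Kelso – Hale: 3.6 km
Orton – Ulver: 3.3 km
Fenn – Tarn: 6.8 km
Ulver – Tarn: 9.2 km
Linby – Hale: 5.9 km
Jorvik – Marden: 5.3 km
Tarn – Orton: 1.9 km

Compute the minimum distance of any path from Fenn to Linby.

22.8 km

Enumerating some paths:
Fenn - Tarn - Kelso - Hale - Linby: 6.8+6.9+3.6+5.9 = 23.2
Fenn - Tarn - Orton - Ulver - Hale - Linby: 6.8+1.9+3.3+4.9+5.9 = 22.8
The minimum is 22.8 km via Fenn - Tarn - Orton - Ulver - Hale - Linby.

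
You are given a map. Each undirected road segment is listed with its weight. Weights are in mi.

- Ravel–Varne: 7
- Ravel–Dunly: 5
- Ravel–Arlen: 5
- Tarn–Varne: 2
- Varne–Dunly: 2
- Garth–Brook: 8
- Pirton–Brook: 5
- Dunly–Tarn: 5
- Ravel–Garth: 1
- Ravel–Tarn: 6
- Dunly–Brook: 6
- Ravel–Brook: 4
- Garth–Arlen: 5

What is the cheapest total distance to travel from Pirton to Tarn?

15 mi

Settle nodes by increasing distance from Pirton:
Pirton: 0
Brook: 5  (via Pirton)
Ravel: 9  (via Brook)
Garth: 10  (via Ravel)
Dunly: 11  (via Brook)
Varne: 13  (via Dunly)
Arlen: 14  (via Ravel)
Tarn: 15  (via Ravel)
Shortest route: Pirton → Brook → Ravel → Tarn = 15 mi.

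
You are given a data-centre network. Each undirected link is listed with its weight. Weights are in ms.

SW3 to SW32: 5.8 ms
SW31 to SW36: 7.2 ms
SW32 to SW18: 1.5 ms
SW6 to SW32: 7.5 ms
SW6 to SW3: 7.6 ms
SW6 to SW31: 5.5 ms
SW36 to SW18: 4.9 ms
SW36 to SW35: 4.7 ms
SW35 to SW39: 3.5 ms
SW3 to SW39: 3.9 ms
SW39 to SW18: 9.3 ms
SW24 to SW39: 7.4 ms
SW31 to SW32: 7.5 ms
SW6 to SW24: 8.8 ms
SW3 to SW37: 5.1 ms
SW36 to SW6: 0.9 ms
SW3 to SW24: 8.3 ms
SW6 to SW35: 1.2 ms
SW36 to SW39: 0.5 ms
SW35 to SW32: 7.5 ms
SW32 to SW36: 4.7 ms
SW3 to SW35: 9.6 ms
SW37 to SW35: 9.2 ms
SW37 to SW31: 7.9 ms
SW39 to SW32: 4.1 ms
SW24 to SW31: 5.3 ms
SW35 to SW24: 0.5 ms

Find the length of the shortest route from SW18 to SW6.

5.8 ms

Running Dijkstra from SW18:
SW18: 0
SW32: 1.5  (via SW18)
SW36: 4.9  (via SW18)
SW39: 5.4  (via SW36)
SW6: 5.8  (via SW36)
Shortest route: SW18–SW36–SW6 = 5.8 ms.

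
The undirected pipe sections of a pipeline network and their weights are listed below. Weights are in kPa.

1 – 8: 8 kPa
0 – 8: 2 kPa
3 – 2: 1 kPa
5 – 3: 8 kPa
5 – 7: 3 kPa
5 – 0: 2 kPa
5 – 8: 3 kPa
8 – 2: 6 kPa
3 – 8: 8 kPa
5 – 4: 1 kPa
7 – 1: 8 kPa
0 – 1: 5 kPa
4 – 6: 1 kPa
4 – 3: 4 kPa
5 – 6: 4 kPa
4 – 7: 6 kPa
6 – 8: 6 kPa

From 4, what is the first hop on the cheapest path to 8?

Candidate routes:
4 → 5 → 8: 1+3 = 4
4 → 5 → 0 → 8: 1+2+2 = 5
4 → 6 → 8: 1+6 = 7
4 → 6 → 5 → 8: 1+4+3 = 8
Cheapest is 4 → 5 → 8 at 4 kPa.
So from 4 the first move is to 5.

5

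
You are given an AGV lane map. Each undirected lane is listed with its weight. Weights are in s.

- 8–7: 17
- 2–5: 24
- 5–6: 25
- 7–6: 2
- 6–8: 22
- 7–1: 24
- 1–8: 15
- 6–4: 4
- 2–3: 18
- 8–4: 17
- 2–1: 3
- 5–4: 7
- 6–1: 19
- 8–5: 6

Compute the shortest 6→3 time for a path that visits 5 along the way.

Best 6 to 5: 6 → 4 → 5 costing 11
Best 5 to 3: 5 → 2 → 3 costing 42
Total via 5: 11 + 42 = 53 s.

53 s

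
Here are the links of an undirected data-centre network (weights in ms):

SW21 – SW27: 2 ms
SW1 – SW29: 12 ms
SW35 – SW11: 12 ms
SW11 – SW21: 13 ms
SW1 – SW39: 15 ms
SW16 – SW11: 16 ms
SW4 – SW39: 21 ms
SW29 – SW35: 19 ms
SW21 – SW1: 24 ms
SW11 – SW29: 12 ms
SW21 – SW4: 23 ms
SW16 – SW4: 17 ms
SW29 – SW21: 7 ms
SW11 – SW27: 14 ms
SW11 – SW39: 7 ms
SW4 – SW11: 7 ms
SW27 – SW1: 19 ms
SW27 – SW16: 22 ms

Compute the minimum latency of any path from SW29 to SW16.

Compare a few routes:
SW29 - SW11 - SW16: 12+16 = 28
SW29 - SW21 - SW27 - SW16: 7+2+22 = 31
Cheapest is SW29 - SW11 - SW16 at 28 ms.

28 ms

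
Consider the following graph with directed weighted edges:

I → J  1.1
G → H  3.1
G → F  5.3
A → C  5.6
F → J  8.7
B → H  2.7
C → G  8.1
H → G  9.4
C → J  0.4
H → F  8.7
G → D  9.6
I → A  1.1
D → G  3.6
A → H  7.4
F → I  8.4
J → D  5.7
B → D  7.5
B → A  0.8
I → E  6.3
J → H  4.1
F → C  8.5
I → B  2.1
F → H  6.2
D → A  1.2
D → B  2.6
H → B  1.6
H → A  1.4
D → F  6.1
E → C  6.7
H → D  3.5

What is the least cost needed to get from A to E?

30.8

Enumerating some paths:
A - H - D - F - I - E: 7.4+3.5+6.1+8.4+6.3 = 31.7
A - C - J - D - F - I - E: 5.6+0.4+5.7+6.1+8.4+6.3 = 32.5
A - H - F - I - E: 7.4+8.7+8.4+6.3 = 30.8
Cheapest is A - H - F - I - E at 30.8.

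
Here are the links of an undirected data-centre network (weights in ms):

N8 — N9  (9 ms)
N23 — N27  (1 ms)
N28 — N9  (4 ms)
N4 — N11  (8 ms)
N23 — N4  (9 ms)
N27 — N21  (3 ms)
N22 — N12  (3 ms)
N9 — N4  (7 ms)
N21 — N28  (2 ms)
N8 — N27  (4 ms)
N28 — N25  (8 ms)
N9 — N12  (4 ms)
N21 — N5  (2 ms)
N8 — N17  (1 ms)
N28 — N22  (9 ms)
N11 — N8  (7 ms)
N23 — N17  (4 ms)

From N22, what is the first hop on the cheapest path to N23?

N28

Compare a few routes:
N22 - N12 - N9 - N8 - N17 - N23: 3+4+9+1+4 = 21
N22 - N28 - N21 - N27 - N23: 9+2+3+1 = 15
N22 - N12 - N9 - N28 - N21 - N27 - N23: 3+4+4+2+3+1 = 17
N22 - N12 - N9 - N8 - N27 - N23: 3+4+9+4+1 = 21
The minimum is 15 ms via N22 - N28 - N21 - N27 - N23.
So from N22 the first move is to N28.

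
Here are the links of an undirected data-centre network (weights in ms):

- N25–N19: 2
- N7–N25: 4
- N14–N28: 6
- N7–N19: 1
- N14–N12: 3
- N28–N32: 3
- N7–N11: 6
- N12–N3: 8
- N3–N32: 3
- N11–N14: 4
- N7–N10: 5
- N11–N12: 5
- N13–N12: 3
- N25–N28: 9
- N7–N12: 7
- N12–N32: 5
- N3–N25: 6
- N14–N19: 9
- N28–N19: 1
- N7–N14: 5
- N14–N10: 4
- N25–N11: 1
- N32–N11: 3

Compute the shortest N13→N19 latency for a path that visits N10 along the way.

16 ms

Best N13 to N10: N13 → N12 → N14 → N10 costing 10
Best N10 to N19: N10 → N7 → N19 costing 6
Total via N10: 10 + 6 = 16 ms.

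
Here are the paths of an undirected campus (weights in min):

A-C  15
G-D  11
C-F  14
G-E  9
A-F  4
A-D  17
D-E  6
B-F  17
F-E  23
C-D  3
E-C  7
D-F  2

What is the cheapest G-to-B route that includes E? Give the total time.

Shortest G→E: G–E = 9
Best E to B: E–D–F–B costing 25
Total via E: 9 + 25 = 34 min.

34 min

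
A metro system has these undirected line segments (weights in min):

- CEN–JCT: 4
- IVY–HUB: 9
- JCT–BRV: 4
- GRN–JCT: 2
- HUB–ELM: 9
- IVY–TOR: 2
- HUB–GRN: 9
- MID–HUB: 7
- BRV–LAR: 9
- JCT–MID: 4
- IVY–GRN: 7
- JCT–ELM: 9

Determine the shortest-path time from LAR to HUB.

24 min

Running Dijkstra from LAR:
LAR: 0
BRV: 9  (via LAR)
JCT: 13  (via BRV)
GRN: 15  (via JCT)
CEN: 17  (via JCT)
MID: 17  (via JCT)
ELM: 22  (via JCT)
IVY: 22  (via GRN)
HUB: 24  (via GRN)
Shortest route: LAR–BRV–JCT–GRN–HUB = 24 min.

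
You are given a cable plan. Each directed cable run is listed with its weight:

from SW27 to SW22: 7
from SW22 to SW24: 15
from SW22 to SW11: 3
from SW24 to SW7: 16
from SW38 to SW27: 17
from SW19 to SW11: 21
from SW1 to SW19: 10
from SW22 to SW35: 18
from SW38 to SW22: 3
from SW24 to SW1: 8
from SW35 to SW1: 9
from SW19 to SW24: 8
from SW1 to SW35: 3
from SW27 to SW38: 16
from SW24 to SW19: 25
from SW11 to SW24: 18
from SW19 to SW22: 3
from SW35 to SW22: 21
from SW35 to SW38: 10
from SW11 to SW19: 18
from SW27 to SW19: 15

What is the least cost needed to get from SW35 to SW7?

Shortest distances from SW35:
SW35: 0
SW1: 9  (via SW35)
SW38: 10  (via SW35)
SW22: 13  (via SW38)
SW11: 16  (via SW22)
SW19: 19  (via SW1)
SW27: 27  (via SW38)
SW24: 27  (via SW19)
SW7: 43  (via SW24)
Shortest route: SW35–SW1–SW19–SW24–SW7 = 43.

43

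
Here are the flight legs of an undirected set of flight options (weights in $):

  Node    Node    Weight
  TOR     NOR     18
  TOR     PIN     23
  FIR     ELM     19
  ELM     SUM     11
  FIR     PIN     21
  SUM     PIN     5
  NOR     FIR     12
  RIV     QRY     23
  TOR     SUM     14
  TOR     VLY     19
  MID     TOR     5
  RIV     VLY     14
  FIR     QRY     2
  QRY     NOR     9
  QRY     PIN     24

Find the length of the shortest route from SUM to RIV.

Running Dijkstra from SUM:
SUM: 0
PIN: 5  (via SUM)
ELM: 11  (via SUM)
TOR: 14  (via SUM)
MID: 19  (via TOR)
FIR: 26  (via PIN)
QRY: 28  (via FIR)
NOR: 32  (via TOR)
VLY: 33  (via TOR)
RIV: 47  (via VLY)
Shortest route: SUM → TOR → VLY → RIV = $47.

$47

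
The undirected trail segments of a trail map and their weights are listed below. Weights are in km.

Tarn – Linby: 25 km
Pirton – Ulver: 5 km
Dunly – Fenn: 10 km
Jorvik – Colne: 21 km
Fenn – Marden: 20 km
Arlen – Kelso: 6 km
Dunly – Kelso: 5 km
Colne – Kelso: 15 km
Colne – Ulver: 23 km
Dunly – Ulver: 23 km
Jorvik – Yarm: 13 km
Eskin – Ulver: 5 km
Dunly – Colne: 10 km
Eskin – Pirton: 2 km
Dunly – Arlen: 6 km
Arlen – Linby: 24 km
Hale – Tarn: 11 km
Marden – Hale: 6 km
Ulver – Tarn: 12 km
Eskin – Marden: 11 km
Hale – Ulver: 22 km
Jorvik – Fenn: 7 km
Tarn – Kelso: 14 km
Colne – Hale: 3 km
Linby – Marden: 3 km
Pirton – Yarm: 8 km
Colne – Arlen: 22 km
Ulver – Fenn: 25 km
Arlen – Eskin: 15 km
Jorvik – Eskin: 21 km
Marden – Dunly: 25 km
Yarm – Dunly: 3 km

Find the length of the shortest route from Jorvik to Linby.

Running Dijkstra from Jorvik:
Jorvik: 0
Fenn: 7  (via Jorvik)
Yarm: 13  (via Jorvik)
Dunly: 16  (via Yarm)
Eskin: 21  (via Jorvik)
Pirton: 21  (via Yarm)
Colne: 21  (via Jorvik)
Kelso: 21  (via Dunly)
Arlen: 22  (via Dunly)
Hale: 24  (via Colne)
Ulver: 26  (via Eskin)
Marden: 27  (via Fenn)
Linby: 30  (via Marden)
Shortest route: Jorvik–Fenn–Marden–Linby = 30 km.

30 km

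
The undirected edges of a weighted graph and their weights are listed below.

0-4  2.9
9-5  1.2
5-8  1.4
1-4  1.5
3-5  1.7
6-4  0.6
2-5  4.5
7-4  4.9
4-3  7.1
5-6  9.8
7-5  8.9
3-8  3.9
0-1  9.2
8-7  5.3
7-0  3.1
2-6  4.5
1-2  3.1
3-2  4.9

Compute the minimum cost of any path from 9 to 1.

Candidate routes:
9 - 5 - 3 - 2 - 1: 1.2+1.7+4.9+3.1 = 10.9
9 - 5 - 3 - 4 - 1: 1.2+1.7+7.1+1.5 = 11.5
9 - 5 - 2 - 1: 1.2+4.5+3.1 = 8.8
Cheapest is 9 - 5 - 2 - 1 at 8.8.

8.8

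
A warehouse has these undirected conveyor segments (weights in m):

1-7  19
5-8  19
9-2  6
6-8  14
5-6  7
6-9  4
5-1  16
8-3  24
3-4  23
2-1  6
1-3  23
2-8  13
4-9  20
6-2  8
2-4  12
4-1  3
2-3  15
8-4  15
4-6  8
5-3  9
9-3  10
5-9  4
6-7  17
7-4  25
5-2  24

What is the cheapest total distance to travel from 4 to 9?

12 m

Enumerating some paths:
4–6–9: 8+4 = 12
4–1–2–9: 3+6+6 = 15
Cheapest is 4–6–9 at 12 m.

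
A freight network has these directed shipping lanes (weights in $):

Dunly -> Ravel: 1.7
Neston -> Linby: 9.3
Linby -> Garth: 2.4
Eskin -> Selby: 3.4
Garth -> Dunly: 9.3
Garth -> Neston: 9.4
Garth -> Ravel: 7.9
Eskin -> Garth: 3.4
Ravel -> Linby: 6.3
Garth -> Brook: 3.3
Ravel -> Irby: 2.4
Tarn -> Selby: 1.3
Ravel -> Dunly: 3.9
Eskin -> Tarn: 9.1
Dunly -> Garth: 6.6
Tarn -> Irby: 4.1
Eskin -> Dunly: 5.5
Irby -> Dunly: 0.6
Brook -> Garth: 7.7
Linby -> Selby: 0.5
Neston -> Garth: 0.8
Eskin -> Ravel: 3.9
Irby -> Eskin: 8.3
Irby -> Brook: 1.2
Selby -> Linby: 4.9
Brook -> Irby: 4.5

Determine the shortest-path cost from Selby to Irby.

Candidate routes:
Selby–Linby–Garth–Ravel–Irby: 4.9+2.4+7.9+2.4 = 17.6
Selby–Linby–Garth–Dunly–Ravel–Irby: 4.9+2.4+9.3+1.7+2.4 = 20.7
Selby–Linby–Garth–Brook–Irby: 4.9+2.4+3.3+4.5 = 15.1
Cheapest is Selby–Linby–Garth–Brook–Irby at $15.1.

$15.1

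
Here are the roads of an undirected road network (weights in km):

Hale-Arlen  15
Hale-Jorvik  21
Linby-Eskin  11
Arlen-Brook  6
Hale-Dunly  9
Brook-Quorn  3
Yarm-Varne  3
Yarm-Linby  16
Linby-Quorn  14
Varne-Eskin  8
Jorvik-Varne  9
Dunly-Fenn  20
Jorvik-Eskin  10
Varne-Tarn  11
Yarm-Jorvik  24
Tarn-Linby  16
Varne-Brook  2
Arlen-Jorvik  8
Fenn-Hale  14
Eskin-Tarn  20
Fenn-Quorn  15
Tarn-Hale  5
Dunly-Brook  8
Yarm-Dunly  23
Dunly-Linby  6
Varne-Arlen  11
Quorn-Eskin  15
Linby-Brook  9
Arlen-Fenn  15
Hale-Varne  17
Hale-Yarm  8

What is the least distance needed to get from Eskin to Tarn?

19 km

Shortest distances from Eskin:
Eskin: 0
Varne: 8  (via Eskin)
Brook: 10  (via Varne)
Jorvik: 10  (via Eskin)
Linby: 11  (via Eskin)
Yarm: 11  (via Varne)
Quorn: 13  (via Brook)
Arlen: 16  (via Brook)
Dunly: 17  (via Linby)
Tarn: 19  (via Varne)
Shortest route: Eskin–Varne–Tarn = 19 km.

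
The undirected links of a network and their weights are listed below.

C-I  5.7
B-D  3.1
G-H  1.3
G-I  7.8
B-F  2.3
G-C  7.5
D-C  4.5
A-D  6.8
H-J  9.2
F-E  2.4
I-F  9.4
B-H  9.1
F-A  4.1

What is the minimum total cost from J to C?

18

Shortest distances from J:
J: 0
H: 9.2  (via J)
G: 10.5  (via H)
C: 18  (via G)
Shortest route: J–H–G–C = 18.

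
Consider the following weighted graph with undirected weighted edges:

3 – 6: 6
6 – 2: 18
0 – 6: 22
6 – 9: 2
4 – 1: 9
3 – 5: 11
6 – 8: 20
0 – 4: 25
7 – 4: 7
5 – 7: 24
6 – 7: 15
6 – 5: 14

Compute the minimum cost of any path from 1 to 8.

51

Settle nodes by increasing distance from 1:
1: 0
4: 9  (via 1)
7: 16  (via 4)
6: 31  (via 7)
9: 33  (via 6)
0: 34  (via 4)
3: 37  (via 6)
5: 40  (via 7)
2: 49  (via 6)
8: 51  (via 6)
Shortest route: 1 → 4 → 7 → 6 → 8 = 51.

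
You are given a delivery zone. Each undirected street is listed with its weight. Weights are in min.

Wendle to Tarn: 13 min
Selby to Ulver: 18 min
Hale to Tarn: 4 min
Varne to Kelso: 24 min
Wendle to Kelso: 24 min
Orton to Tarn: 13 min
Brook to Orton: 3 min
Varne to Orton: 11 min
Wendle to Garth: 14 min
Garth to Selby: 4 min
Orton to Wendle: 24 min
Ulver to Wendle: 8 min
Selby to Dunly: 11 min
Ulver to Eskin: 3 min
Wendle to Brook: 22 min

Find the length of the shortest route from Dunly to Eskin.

Enumerating some paths:
Dunly - Selby - Garth - Wendle - Ulver - Eskin: 11+4+14+8+3 = 40
Dunly - Selby - Ulver - Eskin: 11+18+3 = 32
The minimum is 32 min via Dunly - Selby - Ulver - Eskin.

32 min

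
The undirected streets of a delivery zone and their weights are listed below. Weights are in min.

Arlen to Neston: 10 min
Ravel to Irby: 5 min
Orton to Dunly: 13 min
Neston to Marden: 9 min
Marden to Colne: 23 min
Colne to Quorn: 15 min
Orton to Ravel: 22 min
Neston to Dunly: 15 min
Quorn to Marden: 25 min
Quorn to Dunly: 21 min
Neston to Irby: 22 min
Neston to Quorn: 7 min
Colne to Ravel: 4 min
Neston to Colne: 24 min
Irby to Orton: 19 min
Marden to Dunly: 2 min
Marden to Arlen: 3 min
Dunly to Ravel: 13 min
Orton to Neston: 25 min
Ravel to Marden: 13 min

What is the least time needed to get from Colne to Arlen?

Shortest distances from Colne:
Colne: 0
Ravel: 4  (via Colne)
Irby: 9  (via Ravel)
Quorn: 15  (via Colne)
Marden: 17  (via Ravel)
Dunly: 17  (via Ravel)
Arlen: 20  (via Marden)
Shortest route: Colne → Ravel → Marden → Arlen = 20 min.

20 min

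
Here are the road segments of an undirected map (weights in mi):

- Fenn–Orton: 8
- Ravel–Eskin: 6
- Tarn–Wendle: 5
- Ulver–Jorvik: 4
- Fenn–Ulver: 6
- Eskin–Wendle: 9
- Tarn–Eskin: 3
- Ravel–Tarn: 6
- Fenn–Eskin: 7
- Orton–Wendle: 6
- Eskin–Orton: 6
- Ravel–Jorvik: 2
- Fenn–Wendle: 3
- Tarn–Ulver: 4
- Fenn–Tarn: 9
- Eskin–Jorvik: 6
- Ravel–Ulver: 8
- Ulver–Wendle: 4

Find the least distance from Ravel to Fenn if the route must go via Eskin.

13 mi

Shortest Ravel→Eskin: Ravel–Eskin = 6
Best Eskin to Fenn: Eskin–Fenn costing 7
Total via Eskin: 6 + 7 = 13 mi.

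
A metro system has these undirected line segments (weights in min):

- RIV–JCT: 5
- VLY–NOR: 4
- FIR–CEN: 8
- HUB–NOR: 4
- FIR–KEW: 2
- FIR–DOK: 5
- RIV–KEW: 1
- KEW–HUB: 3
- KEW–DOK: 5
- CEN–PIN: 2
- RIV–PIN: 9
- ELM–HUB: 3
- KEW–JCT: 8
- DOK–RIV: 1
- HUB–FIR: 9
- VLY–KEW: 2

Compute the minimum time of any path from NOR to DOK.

8 min

Settle nodes by increasing distance from NOR:
NOR: 0
HUB: 4  (via NOR)
VLY: 4  (via NOR)
KEW: 6  (via VLY)
ELM: 7  (via HUB)
RIV: 7  (via KEW)
FIR: 8  (via KEW)
DOK: 8  (via RIV)
Shortest route: NOR → VLY → KEW → RIV → DOK = 8 min.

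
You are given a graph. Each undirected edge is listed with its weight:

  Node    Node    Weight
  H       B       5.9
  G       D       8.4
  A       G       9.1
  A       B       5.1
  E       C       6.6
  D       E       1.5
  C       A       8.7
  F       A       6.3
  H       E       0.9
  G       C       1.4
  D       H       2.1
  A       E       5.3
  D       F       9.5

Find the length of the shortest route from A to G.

Compare a few routes:
A - E - C - G: 5.3+6.6+1.4 = 13.3
A - C - G: 8.7+1.4 = 10.1
A - E - D - G: 5.3+1.5+8.4 = 15.2
A - G: 9.1 = 9.1
Cheapest is A - G at 9.1.

9.1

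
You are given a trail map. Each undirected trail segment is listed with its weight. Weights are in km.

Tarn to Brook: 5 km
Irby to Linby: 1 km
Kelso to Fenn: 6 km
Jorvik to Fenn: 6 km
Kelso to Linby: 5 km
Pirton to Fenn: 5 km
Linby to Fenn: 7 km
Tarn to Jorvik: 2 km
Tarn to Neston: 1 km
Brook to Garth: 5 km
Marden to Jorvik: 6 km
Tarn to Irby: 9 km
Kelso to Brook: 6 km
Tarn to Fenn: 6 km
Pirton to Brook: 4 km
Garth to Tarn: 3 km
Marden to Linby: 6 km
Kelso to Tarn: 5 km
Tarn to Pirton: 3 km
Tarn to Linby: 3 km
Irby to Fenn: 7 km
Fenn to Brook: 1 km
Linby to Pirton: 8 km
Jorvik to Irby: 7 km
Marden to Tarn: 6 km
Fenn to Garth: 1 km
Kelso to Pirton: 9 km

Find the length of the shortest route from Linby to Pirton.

Settle nodes by increasing distance from Linby:
Linby: 0
Irby: 1  (via Linby)
Tarn: 3  (via Linby)
Neston: 4  (via Tarn)
Jorvik: 5  (via Tarn)
Kelso: 5  (via Linby)
Marden: 6  (via Linby)
Garth: 6  (via Tarn)
Pirton: 6  (via Tarn)
Shortest route: Linby → Tarn → Pirton = 6 km.

6 km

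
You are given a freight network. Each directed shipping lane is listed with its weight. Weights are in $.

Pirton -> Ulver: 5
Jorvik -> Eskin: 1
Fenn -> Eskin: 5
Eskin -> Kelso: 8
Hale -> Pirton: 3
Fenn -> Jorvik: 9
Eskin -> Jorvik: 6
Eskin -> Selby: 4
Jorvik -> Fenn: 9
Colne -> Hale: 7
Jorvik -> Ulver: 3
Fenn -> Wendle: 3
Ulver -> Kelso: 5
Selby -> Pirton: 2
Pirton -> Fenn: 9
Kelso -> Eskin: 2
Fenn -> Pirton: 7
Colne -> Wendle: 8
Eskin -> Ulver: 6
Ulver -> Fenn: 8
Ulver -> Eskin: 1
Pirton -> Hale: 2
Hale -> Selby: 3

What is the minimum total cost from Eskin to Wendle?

Candidate routes:
Eskin–Selby–Pirton–Fenn–Wendle: 4+2+9+3 = 18
Eskin–Ulver–Fenn–Wendle: 6+8+3 = 17
The minimum is $17 via Eskin–Ulver–Fenn–Wendle.

$17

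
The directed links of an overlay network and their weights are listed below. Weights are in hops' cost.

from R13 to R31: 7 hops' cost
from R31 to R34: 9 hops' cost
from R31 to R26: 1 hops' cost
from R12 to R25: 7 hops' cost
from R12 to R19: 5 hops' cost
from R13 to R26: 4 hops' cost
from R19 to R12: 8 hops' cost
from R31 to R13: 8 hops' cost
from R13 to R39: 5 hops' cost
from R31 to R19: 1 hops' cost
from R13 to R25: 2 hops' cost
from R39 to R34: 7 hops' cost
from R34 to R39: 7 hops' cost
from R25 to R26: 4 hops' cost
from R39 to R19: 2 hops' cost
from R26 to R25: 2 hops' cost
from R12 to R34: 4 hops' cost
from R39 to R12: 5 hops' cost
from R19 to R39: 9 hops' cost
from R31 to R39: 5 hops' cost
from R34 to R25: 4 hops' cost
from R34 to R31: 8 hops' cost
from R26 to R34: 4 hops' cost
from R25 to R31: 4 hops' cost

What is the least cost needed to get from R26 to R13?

Enumerating some paths:
R26 - R25 - R31 - R13: 2+4+8 = 14
R26 - R34 - R31 - R13: 4+8+8 = 20
The minimum is 14 hops' cost via R26 - R25 - R31 - R13.

14 hops' cost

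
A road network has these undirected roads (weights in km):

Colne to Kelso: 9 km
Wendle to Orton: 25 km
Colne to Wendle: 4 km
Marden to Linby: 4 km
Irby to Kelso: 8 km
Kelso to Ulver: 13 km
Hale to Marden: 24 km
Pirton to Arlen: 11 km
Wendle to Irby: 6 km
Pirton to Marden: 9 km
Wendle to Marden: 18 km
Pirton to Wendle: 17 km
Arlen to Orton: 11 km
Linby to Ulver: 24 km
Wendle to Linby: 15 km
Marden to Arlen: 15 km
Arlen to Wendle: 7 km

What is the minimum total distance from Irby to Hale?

48 km

Compare a few routes:
Irby - Wendle - Linby - Marden - Hale: 6+15+4+24 = 49
Irby - Wendle - Marden - Hale: 6+18+24 = 48
Cheapest is Irby - Wendle - Marden - Hale at 48 km.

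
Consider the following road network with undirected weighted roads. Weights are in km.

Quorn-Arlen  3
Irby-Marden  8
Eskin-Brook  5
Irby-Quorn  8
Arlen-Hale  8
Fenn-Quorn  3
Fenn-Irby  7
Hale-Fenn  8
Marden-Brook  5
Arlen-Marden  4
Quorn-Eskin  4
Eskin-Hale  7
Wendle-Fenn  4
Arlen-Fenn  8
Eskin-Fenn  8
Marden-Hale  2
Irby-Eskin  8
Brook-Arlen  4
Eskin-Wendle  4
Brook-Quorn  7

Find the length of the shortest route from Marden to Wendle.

Compare a few routes:
Marden–Hale–Eskin–Wendle: 2+7+4 = 13
Marden–Brook–Eskin–Wendle: 5+5+4 = 14
Cheapest is Marden–Hale–Eskin–Wendle at 13 km.

13 km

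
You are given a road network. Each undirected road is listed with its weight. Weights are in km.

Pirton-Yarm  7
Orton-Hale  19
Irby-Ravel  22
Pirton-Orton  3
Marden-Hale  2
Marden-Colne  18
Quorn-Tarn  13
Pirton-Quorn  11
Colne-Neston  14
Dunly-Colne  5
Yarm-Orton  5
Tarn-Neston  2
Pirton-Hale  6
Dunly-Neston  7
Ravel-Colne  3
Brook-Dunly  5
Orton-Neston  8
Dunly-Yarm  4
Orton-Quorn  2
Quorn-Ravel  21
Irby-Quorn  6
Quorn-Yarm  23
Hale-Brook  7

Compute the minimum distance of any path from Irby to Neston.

Shortest distances from Irby:
Irby: 0
Quorn: 6  (via Irby)
Orton: 8  (via Quorn)
Pirton: 11  (via Orton)
Yarm: 13  (via Orton)
Neston: 16  (via Orton)
Shortest route: Irby → Quorn → Orton → Neston = 16 km.

16 km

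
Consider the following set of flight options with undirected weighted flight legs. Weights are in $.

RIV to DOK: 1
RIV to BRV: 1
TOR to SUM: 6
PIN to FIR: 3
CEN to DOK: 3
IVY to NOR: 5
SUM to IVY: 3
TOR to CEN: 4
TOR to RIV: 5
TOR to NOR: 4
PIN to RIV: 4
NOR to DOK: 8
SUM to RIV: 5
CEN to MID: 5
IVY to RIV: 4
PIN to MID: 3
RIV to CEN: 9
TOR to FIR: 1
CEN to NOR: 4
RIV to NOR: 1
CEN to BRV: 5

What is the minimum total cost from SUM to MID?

Running Dijkstra from SUM:
SUM: 0
IVY: 3  (via SUM)
RIV: 5  (via SUM)
BRV: 6  (via RIV)
NOR: 6  (via RIV)
DOK: 6  (via RIV)
TOR: 6  (via SUM)
FIR: 7  (via TOR)
PIN: 9  (via RIV)
CEN: 9  (via DOK)
MID: 12  (via PIN)
Shortest route: SUM → RIV → PIN → MID = $12.

$12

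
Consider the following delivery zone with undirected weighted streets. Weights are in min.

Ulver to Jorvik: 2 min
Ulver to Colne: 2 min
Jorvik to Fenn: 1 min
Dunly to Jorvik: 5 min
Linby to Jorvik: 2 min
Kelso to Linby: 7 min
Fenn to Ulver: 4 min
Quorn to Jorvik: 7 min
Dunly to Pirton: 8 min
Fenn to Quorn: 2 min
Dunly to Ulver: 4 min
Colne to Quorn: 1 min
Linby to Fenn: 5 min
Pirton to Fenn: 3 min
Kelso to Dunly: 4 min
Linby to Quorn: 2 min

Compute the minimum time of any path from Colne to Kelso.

Shortest distances from Colne:
Colne: 0
Quorn: 1  (via Colne)
Ulver: 2  (via Colne)
Fenn: 3  (via Quorn)
Linby: 3  (via Quorn)
Jorvik: 4  (via Ulver)
Pirton: 6  (via Fenn)
Dunly: 6  (via Ulver)
Kelso: 10  (via Linby)
Shortest route: Colne → Quorn → Linby → Kelso = 10 min.

10 min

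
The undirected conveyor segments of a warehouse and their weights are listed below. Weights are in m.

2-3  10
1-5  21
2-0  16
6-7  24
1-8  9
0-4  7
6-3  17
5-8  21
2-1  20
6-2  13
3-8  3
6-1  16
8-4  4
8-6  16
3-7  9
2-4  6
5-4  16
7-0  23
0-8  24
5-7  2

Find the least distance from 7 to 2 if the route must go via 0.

36 m

Shortest 7→0: 7 → 0 = 23
Best 0 to 2: 0 → 4 → 2 costing 13
Total via 0: 23 + 13 = 36 m.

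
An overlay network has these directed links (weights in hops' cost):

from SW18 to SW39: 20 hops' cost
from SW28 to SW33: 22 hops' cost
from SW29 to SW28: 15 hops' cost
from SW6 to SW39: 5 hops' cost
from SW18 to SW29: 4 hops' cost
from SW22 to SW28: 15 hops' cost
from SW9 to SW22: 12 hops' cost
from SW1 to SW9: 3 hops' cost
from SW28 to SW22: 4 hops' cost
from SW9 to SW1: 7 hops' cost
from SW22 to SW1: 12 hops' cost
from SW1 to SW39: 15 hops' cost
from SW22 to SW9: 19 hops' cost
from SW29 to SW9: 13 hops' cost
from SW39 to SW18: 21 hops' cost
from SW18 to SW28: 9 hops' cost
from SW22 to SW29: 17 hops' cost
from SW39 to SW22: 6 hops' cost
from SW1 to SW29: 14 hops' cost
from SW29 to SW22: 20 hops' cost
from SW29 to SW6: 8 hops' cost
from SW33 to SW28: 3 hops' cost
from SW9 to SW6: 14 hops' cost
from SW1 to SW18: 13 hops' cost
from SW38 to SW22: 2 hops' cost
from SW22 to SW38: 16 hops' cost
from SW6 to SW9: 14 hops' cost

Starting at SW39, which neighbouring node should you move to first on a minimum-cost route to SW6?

Compare a few routes:
SW39 → SW18 → SW29 → SW6: 21+4+8 = 33
SW39 → SW22 → SW1 → SW9 → SW6: 6+12+3+14 = 35
SW39 → SW22 → SW29 → SW6: 6+17+8 = 31
Cheapest is SW39 → SW22 → SW29 → SW6 at 31 hops' cost.
So from SW39 the first move is to SW22.

SW22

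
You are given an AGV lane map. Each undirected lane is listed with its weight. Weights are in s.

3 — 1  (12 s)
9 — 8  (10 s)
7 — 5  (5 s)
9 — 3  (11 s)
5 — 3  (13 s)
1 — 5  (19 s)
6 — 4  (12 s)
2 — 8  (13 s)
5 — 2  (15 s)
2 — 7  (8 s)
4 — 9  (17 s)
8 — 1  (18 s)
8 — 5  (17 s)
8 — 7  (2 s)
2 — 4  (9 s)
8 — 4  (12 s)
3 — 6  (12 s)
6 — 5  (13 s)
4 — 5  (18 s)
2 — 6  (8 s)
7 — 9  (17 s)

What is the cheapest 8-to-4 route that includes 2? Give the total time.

Best 8 to 2: 8 → 7 → 2 costing 10
Best 2 to 4: 2 → 4 costing 9
Total via 2: 10 + 9 = 19 s.

19 s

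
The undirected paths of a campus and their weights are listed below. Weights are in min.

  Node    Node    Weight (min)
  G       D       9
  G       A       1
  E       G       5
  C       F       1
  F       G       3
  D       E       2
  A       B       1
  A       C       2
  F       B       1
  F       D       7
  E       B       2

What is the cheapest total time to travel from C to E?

4 min

Compare a few routes:
C–A–B–E: 2+1+2 = 5
C–A–G–E: 2+1+5 = 8
C–F–B–E: 1+1+2 = 4
Cheapest is C–F–B–E at 4 min.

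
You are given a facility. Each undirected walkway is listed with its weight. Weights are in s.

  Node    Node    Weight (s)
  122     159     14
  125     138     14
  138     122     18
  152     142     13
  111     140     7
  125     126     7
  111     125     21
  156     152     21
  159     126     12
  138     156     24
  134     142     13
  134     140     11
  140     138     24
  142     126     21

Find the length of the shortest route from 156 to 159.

56 s

Shortest distances from 156:
156: 0
152: 21  (via 156)
138: 24  (via 156)
142: 34  (via 152)
125: 38  (via 138)
122: 42  (via 138)
126: 45  (via 125)
134: 47  (via 142)
140: 48  (via 138)
111: 55  (via 140)
159: 56  (via 122)
Shortest route: 156–138–122–159 = 56 s.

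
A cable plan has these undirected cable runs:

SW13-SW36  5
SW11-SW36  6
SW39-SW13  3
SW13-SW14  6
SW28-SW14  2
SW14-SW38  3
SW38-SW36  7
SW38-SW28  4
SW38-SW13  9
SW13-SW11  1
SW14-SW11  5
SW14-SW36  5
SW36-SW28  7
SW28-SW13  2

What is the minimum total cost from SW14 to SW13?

Running Dijkstra from SW14:
SW14: 0
SW28: 2  (via SW14)
SW38: 3  (via SW14)
SW13: 4  (via SW28)
Shortest route: SW14–SW28–SW13 = 4.

4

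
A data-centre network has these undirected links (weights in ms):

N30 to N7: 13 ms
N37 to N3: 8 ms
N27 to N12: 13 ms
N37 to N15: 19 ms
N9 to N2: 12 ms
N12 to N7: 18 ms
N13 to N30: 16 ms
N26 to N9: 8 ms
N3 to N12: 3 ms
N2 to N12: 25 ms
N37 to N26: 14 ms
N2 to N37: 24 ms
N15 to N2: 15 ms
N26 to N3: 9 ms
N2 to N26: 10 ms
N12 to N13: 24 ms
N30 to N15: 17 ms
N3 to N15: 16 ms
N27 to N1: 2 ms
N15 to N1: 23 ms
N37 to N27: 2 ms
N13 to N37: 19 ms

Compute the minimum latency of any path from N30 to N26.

Running Dijkstra from N30:
N30: 0
N7: 13  (via N30)
N13: 16  (via N30)
N15: 17  (via N30)
N12: 31  (via N7)
N2: 32  (via N15)
N3: 33  (via N15)
N37: 35  (via N13)
N27: 37  (via N37)
N1: 39  (via N27)
N26: 42  (via N2)
Shortest route: N30 → N15 → N2 → N26 = 42 ms.

42 ms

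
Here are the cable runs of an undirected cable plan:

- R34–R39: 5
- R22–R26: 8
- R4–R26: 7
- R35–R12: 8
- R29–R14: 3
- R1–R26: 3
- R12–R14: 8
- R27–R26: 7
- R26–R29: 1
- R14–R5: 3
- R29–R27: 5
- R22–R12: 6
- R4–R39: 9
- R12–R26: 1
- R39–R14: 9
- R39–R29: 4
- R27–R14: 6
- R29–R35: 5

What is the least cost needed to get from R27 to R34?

Enumerating some paths:
R27–R29–R39–R34: 5+4+5 = 14
R27–R14–R29–R39–R34: 6+3+4+5 = 18
R27–R26–R29–R39–R34: 7+1+4+5 = 17
The minimum is 14 via R27–R29–R39–R34.

14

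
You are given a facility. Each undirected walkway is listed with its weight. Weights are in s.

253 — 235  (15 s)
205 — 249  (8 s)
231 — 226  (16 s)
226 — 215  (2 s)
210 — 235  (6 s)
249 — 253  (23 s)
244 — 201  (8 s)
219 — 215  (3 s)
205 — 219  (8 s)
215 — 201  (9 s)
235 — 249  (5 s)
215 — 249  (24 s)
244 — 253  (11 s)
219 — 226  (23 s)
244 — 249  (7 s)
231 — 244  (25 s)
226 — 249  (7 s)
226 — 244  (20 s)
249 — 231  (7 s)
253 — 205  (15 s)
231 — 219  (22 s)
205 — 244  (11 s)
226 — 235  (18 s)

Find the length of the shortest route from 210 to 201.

26 s

Enumerating some paths:
210 - 235 - 226 - 215 - 201: 6+18+2+9 = 35
210 - 235 - 249 - 205 - 244 - 201: 6+5+8+11+8 = 38
210 - 235 - 249 - 226 - 215 - 201: 6+5+7+2+9 = 29
210 - 235 - 249 - 244 - 201: 6+5+7+8 = 26
The minimum is 26 s via 210 - 235 - 249 - 244 - 201.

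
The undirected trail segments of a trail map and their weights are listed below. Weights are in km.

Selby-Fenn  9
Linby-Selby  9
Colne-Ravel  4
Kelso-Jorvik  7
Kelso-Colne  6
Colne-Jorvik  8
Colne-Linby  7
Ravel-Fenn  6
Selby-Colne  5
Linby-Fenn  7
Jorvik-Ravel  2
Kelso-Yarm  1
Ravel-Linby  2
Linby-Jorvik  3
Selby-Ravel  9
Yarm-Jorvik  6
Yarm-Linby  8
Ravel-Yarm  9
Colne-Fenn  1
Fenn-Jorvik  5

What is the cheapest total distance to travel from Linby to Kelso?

Candidate routes:
Linby - Jorvik - Yarm - Kelso: 3+6+1 = 10
Linby - Yarm - Kelso: 8+1 = 9
Cheapest is Linby - Yarm - Kelso at 9 km.

9 km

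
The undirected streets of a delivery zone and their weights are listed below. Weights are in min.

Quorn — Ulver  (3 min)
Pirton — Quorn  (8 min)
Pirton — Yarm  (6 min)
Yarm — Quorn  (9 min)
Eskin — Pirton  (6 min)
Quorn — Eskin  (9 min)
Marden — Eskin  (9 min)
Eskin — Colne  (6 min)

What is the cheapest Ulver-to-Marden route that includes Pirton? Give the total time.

Shortest Ulver→Pirton: Ulver → Quorn → Pirton = 11
Best Pirton to Marden: Pirton → Eskin → Marden costing 15
Total via Pirton: 11 + 15 = 26 min.

26 min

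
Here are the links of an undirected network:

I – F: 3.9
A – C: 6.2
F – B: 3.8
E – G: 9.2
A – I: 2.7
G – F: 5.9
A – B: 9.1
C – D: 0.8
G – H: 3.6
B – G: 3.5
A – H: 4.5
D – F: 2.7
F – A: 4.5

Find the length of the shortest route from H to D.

Candidate routes:
H → A → C → D: 4.5+6.2+0.8 = 11.5
H → A → F → D: 4.5+4.5+2.7 = 11.7
The minimum is 11.5 via H → A → C → D.

11.5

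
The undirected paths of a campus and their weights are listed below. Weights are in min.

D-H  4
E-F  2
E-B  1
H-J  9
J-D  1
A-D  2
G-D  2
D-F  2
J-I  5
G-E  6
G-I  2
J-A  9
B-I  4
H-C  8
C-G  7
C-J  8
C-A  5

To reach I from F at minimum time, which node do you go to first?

Compare a few routes:
F–D–J–I: 2+1+5 = 8
F–E–B–I: 2+1+4 = 7
F–D–G–I: 2+2+2 = 6
Cheapest is F–D–G–I at 6 min.
So from F the first move is to D.

D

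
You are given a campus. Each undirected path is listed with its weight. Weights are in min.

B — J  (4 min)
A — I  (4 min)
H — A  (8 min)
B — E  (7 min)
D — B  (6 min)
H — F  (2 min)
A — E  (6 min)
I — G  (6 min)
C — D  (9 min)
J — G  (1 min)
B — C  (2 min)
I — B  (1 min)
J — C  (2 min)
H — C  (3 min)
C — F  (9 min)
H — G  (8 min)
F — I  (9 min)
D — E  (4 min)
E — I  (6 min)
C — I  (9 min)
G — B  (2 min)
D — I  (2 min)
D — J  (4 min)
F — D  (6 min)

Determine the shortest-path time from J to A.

Settle nodes by increasing distance from J:
J: 0
G: 1  (via J)
C: 2  (via J)
B: 3  (via G)
D: 4  (via J)
I: 4  (via B)
H: 5  (via C)
F: 7  (via H)
A: 8  (via I)
Shortest route: J–G–B–I–A = 8 min.

8 min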